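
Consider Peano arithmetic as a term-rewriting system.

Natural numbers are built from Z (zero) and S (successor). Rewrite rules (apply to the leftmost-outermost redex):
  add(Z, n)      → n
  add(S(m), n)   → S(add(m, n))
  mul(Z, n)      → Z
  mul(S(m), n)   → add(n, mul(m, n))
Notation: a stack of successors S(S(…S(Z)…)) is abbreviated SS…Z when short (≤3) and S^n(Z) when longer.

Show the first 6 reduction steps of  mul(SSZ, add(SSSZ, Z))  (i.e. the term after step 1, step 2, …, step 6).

Answer: after 6 steps: S(S(add(S(add(Z, Z)), mul(SZ, add(SSSZ, Z)))))

Derivation:
  start: mul(SSZ, add(SSSZ, Z))
  [1] add(add(SSSZ, Z), mul(SZ, add(SSSZ, Z)))
  [2] add(S(add(SSZ, Z)), mul(SZ, add(SSSZ, Z)))
  [3] S(add(add(SSZ, Z), mul(SZ, add(SSSZ, Z))))
  [4] S(add(S(add(SZ, Z)), mul(SZ, add(SSSZ, Z))))
  [5] S(S(add(add(SZ, Z), mul(SZ, add(SSSZ, Z)))))
  [6] S(S(add(S(add(Z, Z)), mul(SZ, add(SSSZ, Z)))))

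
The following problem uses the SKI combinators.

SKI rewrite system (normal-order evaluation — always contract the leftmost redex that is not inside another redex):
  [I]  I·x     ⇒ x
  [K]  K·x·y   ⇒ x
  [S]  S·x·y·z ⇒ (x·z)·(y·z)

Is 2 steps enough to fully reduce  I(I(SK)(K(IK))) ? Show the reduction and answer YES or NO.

  start: I(I(SK)(K(IK)))
  →1  I(SK)(K(IK))
  →2  SK(K(IK))

Answer: NO — after 2 steps the term is SK(K(IK)), not yet normal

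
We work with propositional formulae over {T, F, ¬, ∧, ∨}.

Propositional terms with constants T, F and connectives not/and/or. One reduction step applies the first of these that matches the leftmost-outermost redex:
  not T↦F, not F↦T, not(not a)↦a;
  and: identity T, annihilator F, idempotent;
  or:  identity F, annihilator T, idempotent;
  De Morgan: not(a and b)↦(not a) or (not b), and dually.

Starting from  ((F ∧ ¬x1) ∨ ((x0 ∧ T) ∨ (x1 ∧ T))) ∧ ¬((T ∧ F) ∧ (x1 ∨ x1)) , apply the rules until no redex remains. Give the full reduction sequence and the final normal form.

Answer: normal form = x0 ∨ x1  (in 11 steps)

Reduction:
  start: ((F ∧ ¬x1) ∨ ((x0 ∧ T) ∨ (x1 ∧ T))) ∧ ¬((T ∧ F) ∧ (x1 ∨ x1))
  step 1: (F ∨ ((x0 ∧ T) ∨ (x1 ∧ T))) ∧ ¬((T ∧ F) ∧ (x1 ∨ x1))
  step 2: ((x0 ∧ T) ∨ (x1 ∧ T)) ∧ ¬((T ∧ F) ∧ (x1 ∨ x1))
  step 3: (x0 ∨ (x1 ∧ T)) ∧ ¬((T ∧ F) ∧ (x1 ∨ x1))
  step 4: (x0 ∨ x1) ∧ ¬((T ∧ F) ∧ (x1 ∨ x1))
  step 5: (x0 ∨ x1) ∧ (¬(T ∧ F) ∨ ¬(x1 ∨ x1))
  step 6: (x0 ∨ x1) ∧ ((¬T ∨ ¬F) ∨ ¬(x1 ∨ x1))
  step 7: (x0 ∨ x1) ∧ ((F ∨ ¬F) ∨ ¬(x1 ∨ x1))
  step 8: (x0 ∨ x1) ∧ (¬F ∨ ¬(x1 ∨ x1))
  step 9: (x0 ∨ x1) ∧ (T ∨ ¬(x1 ∨ x1))
  step 10: (x0 ∨ x1) ∧ T
  step 11: x0 ∨ x1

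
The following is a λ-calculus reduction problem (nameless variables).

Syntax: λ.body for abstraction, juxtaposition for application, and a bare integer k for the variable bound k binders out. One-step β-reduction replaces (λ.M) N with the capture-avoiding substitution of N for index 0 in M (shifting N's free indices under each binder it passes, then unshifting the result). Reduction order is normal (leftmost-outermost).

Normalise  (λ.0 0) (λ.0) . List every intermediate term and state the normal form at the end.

  start: (λ.0 0) (λ.0)
  [1] (λ.0) (λ.0)
  [2] λ.0

Answer: normal form = λ.0  (in 2 steps)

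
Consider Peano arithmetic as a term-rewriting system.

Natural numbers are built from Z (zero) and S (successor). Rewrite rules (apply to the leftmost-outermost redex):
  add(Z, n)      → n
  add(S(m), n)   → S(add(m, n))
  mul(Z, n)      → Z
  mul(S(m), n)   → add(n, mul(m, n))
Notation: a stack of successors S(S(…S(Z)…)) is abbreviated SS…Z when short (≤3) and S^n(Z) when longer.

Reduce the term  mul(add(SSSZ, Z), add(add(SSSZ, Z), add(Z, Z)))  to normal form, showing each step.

Answer: normal form = S^9(Z)  (in 47 steps)

Derivation:
  start: mul(add(SSSZ, Z), add(add(SSSZ, Z), add(Z, Z)))
  step 1: mul(S(add(SSZ, Z)), add(add(SSSZ, Z), add(Z, Z)))
  step 2: add(add(add(SSSZ, Z), add(Z, Z)), mul(add(SSZ, Z), add(add(SSSZ, Z), add(Z, Z))))
  step 3: add(add(S(add(SSZ, Z)), add(Z, Z)), mul(add(SSZ, Z), add(add(SSSZ, Z), add(Z, Z))))
  step 4: add(S(add(add(SSZ, Z), add(Z, Z))), mul(add(SSZ, Z), add(add(SSSZ, Z), add(Z, Z))))
  step 5: S(add(add(add(SSZ, Z), add(Z, Z)), mul(add(SSZ, Z), add(add(SSSZ, Z), add(Z, Z)))))
  step 6: S(add(add(S(add(SZ, Z)), add(Z, Z)), mul(add(SSZ, Z), add(add(SSSZ, Z), add(Z, Z)))))
  step 7: S(add(S(add(add(SZ, Z), add(Z, Z))), mul(add(SSZ, Z), add(add(SSSZ, Z), add(Z, Z)))))
  step 8: S(S(add(add(add(SZ, Z), add(Z, Z)), mul(add(SSZ, Z), add(add(SSSZ, Z), add(Z, Z))))))
  step 9: S(S(add(add(S(add(Z, Z)), add(Z, Z)), mul(add(SSZ, Z), add(add(SSSZ, Z), add(Z, Z))))))
  step 10: S(S(add(S(add(add(Z, Z), add(Z, Z))), mul(add(SSZ, Z), add(add(SSSZ, Z), add(Z, Z))))))
  step 11: S(S(S(add(add(add(Z, Z), add(Z, Z)), mul(add(SSZ, Z), add(add(SSSZ, Z), add(Z, Z)))))))
  step 12: S(S(S(add(add(Z, add(Z, Z)), mul(add(SSZ, Z), add(add(SSSZ, Z), add(Z, Z)))))))
  step 13: S(S(S(add(add(Z, Z), mul(add(SSZ, Z), add(add(SSSZ, Z), add(Z, Z)))))))
  step 14: S(S(S(add(Z, mul(add(SSZ, Z), add(add(SSSZ, Z), add(Z, Z)))))))
  step 15: S(S(S(mul(add(SSZ, Z), add(add(SSSZ, Z), add(Z, Z))))))
  step 16: S(S(S(mul(S(add(SZ, Z)), add(add(SSSZ, Z), add(Z, Z))))))
  step 17: S(S(S(add(add(add(SSSZ, Z), add(Z, Z)), mul(add(SZ, Z), add(add(SSSZ, Z), add(Z, Z)))))))
  step 18: S(S(S(add(add(S(add(SSZ, Z)), add(Z, Z)), mul(add(SZ, Z), add(add(SSSZ, Z), add(Z, Z)))))))
  step 19: S(S(S(add(S(add(add(SSZ, Z), add(Z, Z))), mul(add(SZ, Z), add(add(SSSZ, Z), add(Z, Z)))))))
  step 20: S(S(S(S(add(add(add(SSZ, Z), add(Z, Z)), mul(add(SZ, Z), add(add(SSSZ, Z), add(Z, Z))))))))
  step 21: S(S(S(S(add(add(S(add(SZ, Z)), add(Z, Z)), mul(add(SZ, Z), add(add(SSSZ, Z), add(Z, Z))))))))
  step 22: S(S(S(S(add(S(add(add(SZ, Z), add(Z, Z))), mul(add(SZ, Z), add(add(SSSZ, Z), add(Z, Z))))))))
  step 23: S(S(S(S(S(add(add(add(SZ, Z), add(Z, Z)), mul(add(SZ, Z), add(add(SSSZ, Z), add(Z, Z)))))))))
  step 24: S(S(S(S(S(add(add(S(add(Z, Z)), add(Z, Z)), mul(add(SZ, Z), add(add(SSSZ, Z), add(Z, Z)))))))))
  step 25: S(S(S(S(S(add(S(add(add(Z, Z), add(Z, Z))), mul(add(SZ, Z), add(add(SSSZ, Z), add(Z, Z)))))))))
  step 26: S(S(S(S(S(S(add(add(add(Z, Z), add(Z, Z)), mul(add(SZ, Z), add(add(SSSZ, Z), add(Z, Z))))))))))
  step 27: S(S(S(S(S(S(add(add(Z, add(Z, Z)), mul(add(SZ, Z), add(add(SSSZ, Z), add(Z, Z))))))))))
  step 28: S(S(S(S(S(S(add(add(Z, Z), mul(add(SZ, Z), add(add(SSSZ, Z), add(Z, Z))))))))))
  step 29: S(S(S(S(S(S(add(Z, mul(add(SZ, Z), add(add(SSSZ, Z), add(Z, Z))))))))))
  step 30: S(S(S(S(S(S(mul(add(SZ, Z), add(add(SSSZ, Z), add(Z, Z)))))))))
  step 31: S(S(S(S(S(S(mul(S(add(Z, Z)), add(add(SSSZ, Z), add(Z, Z)))))))))
  step 32: S(S(S(S(S(S(add(add(add(SSSZ, Z), add(Z, Z)), mul(add(Z, Z), add(add(SSSZ, Z), add(Z, Z))))))))))
  step 33: S(S(S(S(S(S(add(add(S(add(SSZ, Z)), add(Z, Z)), mul(add(Z, Z), add(add(SSSZ, Z), add(Z, Z))))))))))
  step 34: S(S(S(S(S(S(add(S(add(add(SSZ, Z), add(Z, Z))), mul(add(Z, Z), add(add(SSSZ, Z), add(Z, Z))))))))))
  step 35: S(S(S(S(S(S(S(add(add(add(SSZ, Z), add(Z, Z)), mul(add(Z, Z), add(add(SSSZ, Z), add(Z, Z)))))))))))
  step 36: S(S(S(S(S(S(S(add(add(S(add(SZ, Z)), add(Z, Z)), mul(add(Z, Z), add(add(SSSZ, Z), add(Z, Z)))))))))))
  step 37: S(S(S(S(S(S(S(add(S(add(add(SZ, Z), add(Z, Z))), mul(add(Z, Z), add(add(SSSZ, Z), add(Z, Z)))))))))))
  step 38: S(S(S(S(S(S(S(S(add(add(add(SZ, Z), add(Z, Z)), mul(add(Z, Z), add(add(SSSZ, Z), add(Z, Z))))))))))))
  step 39: S(S(S(S(S(S(S(S(add(add(S(add(Z, Z)), add(Z, Z)), mul(add(Z, Z), add(add(SSSZ, Z), add(Z, Z))))))))))))
  step 40: S(S(S(S(S(S(S(S(add(S(add(add(Z, Z), add(Z, Z))), mul(add(Z, Z), add(add(SSSZ, Z), add(Z, Z))))))))))))
  step 41: S(S(S(S(S(S(S(S(S(add(add(add(Z, Z), add(Z, Z)), mul(add(Z, Z), add(add(SSSZ, Z), add(Z, Z)))))))))))))
  step 42: S(S(S(S(S(S(S(S(S(add(add(Z, add(Z, Z)), mul(add(Z, Z), add(add(SSSZ, Z), add(Z, Z)))))))))))))
  step 43: S(S(S(S(S(S(S(S(S(add(add(Z, Z), mul(add(Z, Z), add(add(SSSZ, Z), add(Z, Z)))))))))))))
  step 44: S(S(S(S(S(S(S(S(S(add(Z, mul(add(Z, Z), add(add(SSSZ, Z), add(Z, Z)))))))))))))
  step 45: S(S(S(S(S(S(S(S(S(mul(add(Z, Z), add(add(SSSZ, Z), add(Z, Z))))))))))))
  step 46: S(S(S(S(S(S(S(S(S(mul(Z, add(add(SSSZ, Z), add(Z, Z))))))))))))
  step 47: S^9(Z)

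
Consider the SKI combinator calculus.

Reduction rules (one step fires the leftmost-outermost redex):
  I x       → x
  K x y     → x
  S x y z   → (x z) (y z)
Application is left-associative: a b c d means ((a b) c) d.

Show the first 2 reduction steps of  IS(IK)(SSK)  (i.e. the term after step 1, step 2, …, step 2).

Answer: after 2 steps: SK(SSK)

Reduction:
  start: IS(IK)(SSK)
  step 1: S(IK)(SSK)
  step 2: SK(SSK)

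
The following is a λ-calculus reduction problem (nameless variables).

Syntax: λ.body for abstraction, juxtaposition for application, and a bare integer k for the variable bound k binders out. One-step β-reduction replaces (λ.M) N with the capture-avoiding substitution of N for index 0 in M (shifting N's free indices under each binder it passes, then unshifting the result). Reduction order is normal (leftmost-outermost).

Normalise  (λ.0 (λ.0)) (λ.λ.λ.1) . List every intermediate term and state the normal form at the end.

  start: (λ.0 (λ.0)) (λ.λ.λ.1)
  [1] (λ.λ.λ.1) (λ.0)
  [2] λ.λ.1

Answer: normal form = λ.λ.1  (in 2 steps)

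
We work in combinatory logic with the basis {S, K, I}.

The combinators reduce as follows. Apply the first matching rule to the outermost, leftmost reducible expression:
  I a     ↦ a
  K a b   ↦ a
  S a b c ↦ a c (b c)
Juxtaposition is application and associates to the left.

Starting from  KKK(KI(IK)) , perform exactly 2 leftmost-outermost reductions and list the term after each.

  start: KKK(KI(IK))
  →1  K(KI(IK))
  →2  KI

Answer: after 2 steps: KI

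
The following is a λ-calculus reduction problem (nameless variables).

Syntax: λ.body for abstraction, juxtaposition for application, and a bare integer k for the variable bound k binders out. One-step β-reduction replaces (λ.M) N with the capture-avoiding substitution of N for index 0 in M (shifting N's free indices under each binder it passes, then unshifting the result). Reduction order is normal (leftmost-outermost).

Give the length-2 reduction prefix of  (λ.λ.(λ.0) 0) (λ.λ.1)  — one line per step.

  start: (λ.λ.(λ.0) 0) (λ.λ.1)
  [1] λ.(λ.0) 0
  [2] λ.0

Answer: after 2 steps: λ.0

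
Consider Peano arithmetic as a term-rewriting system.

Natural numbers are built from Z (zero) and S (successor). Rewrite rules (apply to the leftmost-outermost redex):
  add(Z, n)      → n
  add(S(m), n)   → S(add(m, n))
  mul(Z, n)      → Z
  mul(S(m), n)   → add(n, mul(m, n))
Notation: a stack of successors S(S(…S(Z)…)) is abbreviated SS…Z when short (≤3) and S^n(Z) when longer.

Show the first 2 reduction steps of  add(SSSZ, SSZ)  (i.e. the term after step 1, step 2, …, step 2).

Answer: after 2 steps: S(S(add(SZ, SSZ)))

Reduction:
  start: add(SSSZ, SSZ)
  step 1: S(add(SSZ, SSZ))
  step 2: S(S(add(SZ, SSZ)))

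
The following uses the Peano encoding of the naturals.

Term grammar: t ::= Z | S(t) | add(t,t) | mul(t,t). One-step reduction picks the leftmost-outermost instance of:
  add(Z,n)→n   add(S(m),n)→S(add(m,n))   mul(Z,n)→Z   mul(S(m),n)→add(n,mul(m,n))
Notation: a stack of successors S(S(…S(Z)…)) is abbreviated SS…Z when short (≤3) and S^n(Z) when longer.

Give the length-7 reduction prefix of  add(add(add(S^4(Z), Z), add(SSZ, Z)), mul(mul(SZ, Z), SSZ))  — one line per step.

  start: add(add(add(S^4(Z), Z), add(SSZ, Z)), mul(mul(SZ, Z), SSZ))
  [1] add(add(S(add(SSSZ, Z)), add(SSZ, Z)), mul(mul(SZ, Z), SSZ))
  [2] add(S(add(add(SSSZ, Z), add(SSZ, Z))), mul(mul(SZ, Z), SSZ))
  [3] S(add(add(add(SSSZ, Z), add(SSZ, Z)), mul(mul(SZ, Z), SSZ)))
  [4] S(add(add(S(add(SSZ, Z)), add(SSZ, Z)), mul(mul(SZ, Z), SSZ)))
  [5] S(add(S(add(add(SSZ, Z), add(SSZ, Z))), mul(mul(SZ, Z), SSZ)))
  [6] S(S(add(add(add(SSZ, Z), add(SSZ, Z)), mul(mul(SZ, Z), SSZ))))
  [7] S(S(add(add(S(add(SZ, Z)), add(SSZ, Z)), mul(mul(SZ, Z), SSZ))))

Answer: after 7 steps: S(S(add(add(S(add(SZ, Z)), add(SSZ, Z)), mul(mul(SZ, Z), SSZ))))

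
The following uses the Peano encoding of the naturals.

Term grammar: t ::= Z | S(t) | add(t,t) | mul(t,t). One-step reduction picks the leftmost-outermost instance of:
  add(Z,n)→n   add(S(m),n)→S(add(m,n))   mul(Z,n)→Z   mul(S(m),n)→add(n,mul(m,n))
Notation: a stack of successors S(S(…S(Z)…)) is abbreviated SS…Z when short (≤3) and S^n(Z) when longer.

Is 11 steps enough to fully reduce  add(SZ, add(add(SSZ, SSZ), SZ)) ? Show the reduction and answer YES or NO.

Answer: YES — reaches normal form S^6(Z) in 10 ≤ 11 steps

Reduction:
  start: add(SZ, add(add(SSZ, SSZ), SZ))
  [1] S(add(Z, add(add(SSZ, SSZ), SZ)))
  [2] S(add(add(SSZ, SSZ), SZ))
  [3] S(add(S(add(SZ, SSZ)), SZ))
  [4] S(S(add(add(SZ, SSZ), SZ)))
  [5] S(S(add(S(add(Z, SSZ)), SZ)))
  [6] S(S(S(add(add(Z, SSZ), SZ))))
  [7] S(S(S(add(SSZ, SZ))))
  [8] S(S(S(S(add(SZ, SZ)))))
  [9] S(S(S(S(S(add(Z, SZ))))))
  [10] S^6(Z)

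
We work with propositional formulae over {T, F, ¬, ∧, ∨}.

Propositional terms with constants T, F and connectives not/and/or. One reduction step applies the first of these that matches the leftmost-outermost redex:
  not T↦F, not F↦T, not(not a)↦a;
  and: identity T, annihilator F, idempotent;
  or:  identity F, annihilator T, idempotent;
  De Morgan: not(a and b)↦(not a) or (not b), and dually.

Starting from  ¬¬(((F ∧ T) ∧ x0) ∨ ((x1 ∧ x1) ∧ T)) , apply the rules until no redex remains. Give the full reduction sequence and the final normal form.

  start: ¬¬(((F ∧ T) ∧ x0) ∨ ((x1 ∧ x1) ∧ T))
  →1  ((F ∧ T) ∧ x0) ∨ ((x1 ∧ x1) ∧ T)
  →2  (F ∧ x0) ∨ ((x1 ∧ x1) ∧ T)
  →3  F ∨ ((x1 ∧ x1) ∧ T)
  →4  (x1 ∧ x1) ∧ T
  →5  x1 ∧ x1
  →6  x1

Answer: normal form = x1  (in 6 steps)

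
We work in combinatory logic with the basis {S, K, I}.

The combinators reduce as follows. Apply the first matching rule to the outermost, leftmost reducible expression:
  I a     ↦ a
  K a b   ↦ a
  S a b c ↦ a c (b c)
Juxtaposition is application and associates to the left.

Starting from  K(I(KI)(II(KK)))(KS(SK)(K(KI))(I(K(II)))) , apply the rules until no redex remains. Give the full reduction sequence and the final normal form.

Answer: normal form = I  (in 3 steps)

Working:
  start: K(I(KI)(II(KK)))(KS(SK)(K(KI))(I(K(II))))
  →1  I(KI)(II(KK))
  →2  KI(II(KK))
  →3  I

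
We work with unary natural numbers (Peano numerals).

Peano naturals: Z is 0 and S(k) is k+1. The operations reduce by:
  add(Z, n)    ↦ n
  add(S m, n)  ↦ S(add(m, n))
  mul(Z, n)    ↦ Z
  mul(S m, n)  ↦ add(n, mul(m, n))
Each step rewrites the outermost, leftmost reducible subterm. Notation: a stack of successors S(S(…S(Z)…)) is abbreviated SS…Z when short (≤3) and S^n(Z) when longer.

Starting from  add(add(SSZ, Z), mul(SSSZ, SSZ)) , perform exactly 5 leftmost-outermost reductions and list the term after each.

  start: add(add(SSZ, Z), mul(SSSZ, SSZ))
  step 1: add(S(add(SZ, Z)), mul(SSSZ, SSZ))
  step 2: S(add(add(SZ, Z), mul(SSSZ, SSZ)))
  step 3: S(add(S(add(Z, Z)), mul(SSSZ, SSZ)))
  step 4: S(S(add(add(Z, Z), mul(SSSZ, SSZ))))
  step 5: S(S(add(Z, mul(SSSZ, SSZ))))

Answer: after 5 steps: S(S(add(Z, mul(SSSZ, SSZ))))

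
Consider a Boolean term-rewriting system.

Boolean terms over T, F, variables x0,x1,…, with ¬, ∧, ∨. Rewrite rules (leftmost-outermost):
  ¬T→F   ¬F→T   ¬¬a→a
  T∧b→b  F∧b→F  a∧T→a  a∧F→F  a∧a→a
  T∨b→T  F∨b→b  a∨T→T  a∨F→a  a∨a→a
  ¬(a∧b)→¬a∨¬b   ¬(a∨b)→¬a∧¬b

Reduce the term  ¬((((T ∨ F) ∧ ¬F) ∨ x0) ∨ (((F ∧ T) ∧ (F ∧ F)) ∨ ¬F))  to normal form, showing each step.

  start: ¬((((T ∨ F) ∧ ¬F) ∨ x0) ∨ (((F ∧ T) ∧ (F ∧ F)) ∨ ¬F))
  →1  ¬(((T ∨ F) ∧ ¬F) ∨ x0) ∧ ¬(((F ∧ T) ∧ (F ∧ F)) ∨ ¬F)
  →2  (¬((T ∨ F) ∧ ¬F) ∧ ¬x0) ∧ ¬(((F ∧ T) ∧ (F ∧ F)) ∨ ¬F)
  →3  ((¬(T ∨ F) ∨ ¬¬F) ∧ ¬x0) ∧ ¬(((F ∧ T) ∧ (F ∧ F)) ∨ ¬F)
  →4  (((¬T ∧ ¬F) ∨ ¬¬F) ∧ ¬x0) ∧ ¬(((F ∧ T) ∧ (F ∧ F)) ∨ ¬F)
  →5  (((F ∧ ¬F) ∨ ¬¬F) ∧ ¬x0) ∧ ¬(((F ∧ T) ∧ (F ∧ F)) ∨ ¬F)
  →6  ((F ∨ ¬¬F) ∧ ¬x0) ∧ ¬(((F ∧ T) ∧ (F ∧ F)) ∨ ¬F)
  →7  (¬¬F ∧ ¬x0) ∧ ¬(((F ∧ T) ∧ (F ∧ F)) ∨ ¬F)
  →8  (F ∧ ¬x0) ∧ ¬(((F ∧ T) ∧ (F ∧ F)) ∨ ¬F)
  →9  F ∧ ¬(((F ∧ T) ∧ (F ∧ F)) ∨ ¬F)
  →10  F

Answer: normal form = F  (in 10 steps)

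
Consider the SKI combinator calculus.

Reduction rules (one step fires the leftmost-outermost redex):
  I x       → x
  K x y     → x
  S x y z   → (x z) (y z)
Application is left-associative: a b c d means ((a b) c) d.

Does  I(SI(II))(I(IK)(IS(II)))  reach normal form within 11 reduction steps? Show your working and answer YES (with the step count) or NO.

  start: I(SI(II))(I(IK)(IS(II)))
  →1  SI(II)(I(IK)(IS(II)))
  →2  I(I(IK)(IS(II)))(II(I(IK)(IS(II))))
  →3  I(IK)(IS(II))(II(I(IK)(IS(II))))
  →4  IK(IS(II))(II(I(IK)(IS(II))))
  →5  K(IS(II))(II(I(IK)(IS(II))))
  →6  IS(II)
  →7  S(II)
  →8  SI

Answer: YES — reaches normal form SI in 8 ≤ 11 steps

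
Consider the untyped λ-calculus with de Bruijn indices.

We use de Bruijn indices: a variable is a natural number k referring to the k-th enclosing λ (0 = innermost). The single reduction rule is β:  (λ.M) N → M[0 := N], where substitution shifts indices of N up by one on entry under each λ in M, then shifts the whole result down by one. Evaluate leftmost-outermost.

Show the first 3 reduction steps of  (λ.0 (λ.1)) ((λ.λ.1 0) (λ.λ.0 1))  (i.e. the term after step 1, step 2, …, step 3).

Answer: after 3 steps: (λ.λ.0 1) (λ.(λ.λ.1 0) (λ.λ.0 1))

Working:
  start: (λ.0 (λ.1)) ((λ.λ.1 0) (λ.λ.0 1))
  step 1: (λ.λ.1 0) (λ.λ.0 1) (λ.(λ.λ.1 0) (λ.λ.0 1))
  step 2: (λ.(λ.λ.0 1) 0) (λ.(λ.λ.1 0) (λ.λ.0 1))
  step 3: (λ.λ.0 1) (λ.(λ.λ.1 0) (λ.λ.0 1))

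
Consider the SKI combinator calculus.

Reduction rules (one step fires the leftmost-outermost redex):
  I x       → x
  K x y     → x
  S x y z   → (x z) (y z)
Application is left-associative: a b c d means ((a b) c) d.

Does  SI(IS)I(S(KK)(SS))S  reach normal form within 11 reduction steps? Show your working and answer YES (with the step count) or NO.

  start: SI(IS)I(S(KK)(SS))S
  →1  II(ISI)(S(KK)(SS))S
  →2  I(ISI)(S(KK)(SS))S
  →3  ISI(S(KK)(SS))S
  →4  SI(S(KK)(SS))S
  →5  IS(S(KK)(SS)S)
  →6  S(S(KK)(SS)S)
  →7  S(KKS(SSS))
  →8  S(K(SSS))

Answer: YES — reaches normal form S(K(SSS)) in 8 ≤ 11 steps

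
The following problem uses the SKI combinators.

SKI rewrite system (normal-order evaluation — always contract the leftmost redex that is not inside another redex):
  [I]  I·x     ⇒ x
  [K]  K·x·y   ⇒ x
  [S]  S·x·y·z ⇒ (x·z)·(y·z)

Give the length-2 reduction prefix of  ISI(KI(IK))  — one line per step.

  start: ISI(KI(IK))
  step 1: SI(KI(IK))
  step 2: SII

Answer: after 2 steps: SII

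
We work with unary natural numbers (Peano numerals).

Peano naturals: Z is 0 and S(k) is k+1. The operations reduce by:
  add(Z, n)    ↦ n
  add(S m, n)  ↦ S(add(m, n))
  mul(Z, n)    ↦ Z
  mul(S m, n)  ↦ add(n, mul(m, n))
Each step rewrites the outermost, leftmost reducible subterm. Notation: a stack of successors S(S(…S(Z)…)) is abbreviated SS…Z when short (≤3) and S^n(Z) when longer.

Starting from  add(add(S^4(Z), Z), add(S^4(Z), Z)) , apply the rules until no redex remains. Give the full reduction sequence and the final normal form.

Answer: normal form = S^8(Z)  (in 15 steps)

Derivation:
  start: add(add(S^4(Z), Z), add(S^4(Z), Z))
  →1  add(S(add(SSSZ, Z)), add(S^4(Z), Z))
  →2  S(add(add(SSSZ, Z), add(S^4(Z), Z)))
  →3  S(add(S(add(SSZ, Z)), add(S^4(Z), Z)))
  →4  S(S(add(add(SSZ, Z), add(S^4(Z), Z))))
  →5  S(S(add(S(add(SZ, Z)), add(S^4(Z), Z))))
  →6  S(S(S(add(add(SZ, Z), add(S^4(Z), Z)))))
  →7  S(S(S(add(S(add(Z, Z)), add(S^4(Z), Z)))))
  →8  S(S(S(S(add(add(Z, Z), add(S^4(Z), Z))))))
  →9  S(S(S(S(add(Z, add(S^4(Z), Z))))))
  →10  S(S(S(S(add(S^4(Z), Z)))))
  →11  S(S(S(S(S(add(SSSZ, Z))))))
  →12  S(S(S(S(S(S(add(SSZ, Z)))))))
  →13  S(S(S(S(S(S(S(add(SZ, Z))))))))
  →14  S(S(S(S(S(S(S(S(add(Z, Z)))))))))
  →15  S^8(Z)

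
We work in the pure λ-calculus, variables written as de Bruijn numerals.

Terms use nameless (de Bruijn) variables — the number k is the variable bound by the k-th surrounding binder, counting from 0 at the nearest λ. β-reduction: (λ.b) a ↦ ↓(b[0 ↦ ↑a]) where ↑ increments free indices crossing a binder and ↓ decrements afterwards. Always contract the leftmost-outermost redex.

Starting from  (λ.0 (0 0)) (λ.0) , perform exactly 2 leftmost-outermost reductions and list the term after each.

Answer: after 2 steps: (λ.0) (λ.0)

Reduction:
  start: (λ.0 (0 0)) (λ.0)
  →1  (λ.0) ((λ.0) (λ.0))
  →2  (λ.0) (λ.0)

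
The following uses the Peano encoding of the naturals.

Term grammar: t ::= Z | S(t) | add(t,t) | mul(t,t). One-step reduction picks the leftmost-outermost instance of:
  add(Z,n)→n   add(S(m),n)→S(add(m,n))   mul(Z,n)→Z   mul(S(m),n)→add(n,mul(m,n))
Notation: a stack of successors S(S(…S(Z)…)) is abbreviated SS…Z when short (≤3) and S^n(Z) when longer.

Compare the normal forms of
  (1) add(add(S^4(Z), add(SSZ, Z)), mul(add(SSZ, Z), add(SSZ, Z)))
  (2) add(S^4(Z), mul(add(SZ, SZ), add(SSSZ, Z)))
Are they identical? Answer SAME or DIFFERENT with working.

Answer: SAME — A ⇓ S^10(Z), B ⇓ S^10(Z)

Working:
Term A:
  start: add(add(S^4(Z), add(SSZ, Z)), mul(add(SSZ, Z), add(SSZ, Z)))
  [1] add(S(add(SSSZ, add(SSZ, Z))), mul(add(SSZ, Z), add(SSZ, Z)))
  [2] S(add(add(SSSZ, add(SSZ, Z)), mul(add(SSZ, Z), add(SSZ, Z))))
  [3] S(add(S(add(SSZ, add(SSZ, Z))), mul(add(SSZ, Z), add(SSZ, Z))))
  [4] S(S(add(add(SSZ, add(SSZ, Z)), mul(add(SSZ, Z), add(SSZ, Z)))))
  [5] S(S(add(S(add(SZ, add(SSZ, Z))), mul(add(SSZ, Z), add(SSZ, Z)))))
  [6] S(S(S(add(add(SZ, add(SSZ, Z)), mul(add(SSZ, Z), add(SSZ, Z))))))
  [7] S(S(S(add(S(add(Z, add(SSZ, Z))), mul(add(SSZ, Z), add(SSZ, Z))))))
  [8] S(S(S(S(add(add(Z, add(SSZ, Z)), mul(add(SSZ, Z), add(SSZ, Z)))))))
  [9] S(S(S(S(add(add(SSZ, Z), mul(add(SSZ, Z), add(SSZ, Z)))))))
  [10] S(S(S(S(add(S(add(SZ, Z)), mul(add(SSZ, Z), add(SSZ, Z)))))))
  [11] S(S(S(S(S(add(add(SZ, Z), mul(add(SSZ, Z), add(SSZ, Z))))))))
  [12] S(S(S(S(S(add(S(add(Z, Z)), mul(add(SSZ, Z), add(SSZ, Z))))))))
  [13] S(S(S(S(S(S(add(add(Z, Z), mul(add(SSZ, Z), add(SSZ, Z)))))))))
  [14] S(S(S(S(S(S(add(Z, mul(add(SSZ, Z), add(SSZ, Z)))))))))
  [15] S(S(S(S(S(S(mul(add(SSZ, Z), add(SSZ, Z))))))))
  [16] S(S(S(S(S(S(mul(S(add(SZ, Z)), add(SSZ, Z))))))))
  [17] S(S(S(S(S(S(add(add(SSZ, Z), mul(add(SZ, Z), add(SSZ, Z)))))))))
  [18] S(S(S(S(S(S(add(S(add(SZ, Z)), mul(add(SZ, Z), add(SSZ, Z)))))))))
  [19] S(S(S(S(S(S(S(add(add(SZ, Z), mul(add(SZ, Z), add(SSZ, Z))))))))))
  [20] S(S(S(S(S(S(S(add(S(add(Z, Z)), mul(add(SZ, Z), add(SSZ, Z))))))))))
  [21] S(S(S(S(S(S(S(S(add(add(Z, Z), mul(add(SZ, Z), add(SSZ, Z)))))))))))
  [22] S(S(S(S(S(S(S(S(add(Z, mul(add(SZ, Z), add(SSZ, Z)))))))))))
  [23] S(S(S(S(S(S(S(S(mul(add(SZ, Z), add(SSZ, Z))))))))))
  [24] S(S(S(S(S(S(S(S(mul(S(add(Z, Z)), add(SSZ, Z))))))))))
  [25] S(S(S(S(S(S(S(S(add(add(SSZ, Z), mul(add(Z, Z), add(SSZ, Z)))))))))))
  [26] S(S(S(S(S(S(S(S(add(S(add(SZ, Z)), mul(add(Z, Z), add(SSZ, Z)))))))))))
  [27] S(S(S(S(S(S(S(S(S(add(add(SZ, Z), mul(add(Z, Z), add(SSZ, Z))))))))))))
  [28] S(S(S(S(S(S(S(S(S(add(S(add(Z, Z)), mul(add(Z, Z), add(SSZ, Z))))))))))))
  [29] S(S(S(S(S(S(S(S(S(S(add(add(Z, Z), mul(add(Z, Z), add(SSZ, Z)))))))))))))
  [30] S(S(S(S(S(S(S(S(S(S(add(Z, mul(add(Z, Z), add(SSZ, Z)))))))))))))
  [31] S(S(S(S(S(S(S(S(S(S(mul(add(Z, Z), add(SSZ, Z))))))))))))
  [32] S(S(S(S(S(S(S(S(S(S(mul(Z, add(SSZ, Z))))))))))))
  [33] S^10(Z)

Term B:
  start: add(S^4(Z), mul(add(SZ, SZ), add(SSSZ, Z)))
  [1] S(add(SSSZ, mul(add(SZ, SZ), add(SSSZ, Z))))
  [2] S(S(add(SSZ, mul(add(SZ, SZ), add(SSSZ, Z)))))
  [3] S(S(S(add(SZ, mul(add(SZ, SZ), add(SSSZ, Z))))))
  [4] S(S(S(S(add(Z, mul(add(SZ, SZ), add(SSSZ, Z)))))))
  [5] S(S(S(S(mul(add(SZ, SZ), add(SSSZ, Z))))))
  [6] S(S(S(S(mul(S(add(Z, SZ)), add(SSSZ, Z))))))
  [7] S(S(S(S(add(add(SSSZ, Z), mul(add(Z, SZ), add(SSSZ, Z)))))))
  [8] S(S(S(S(add(S(add(SSZ, Z)), mul(add(Z, SZ), add(SSSZ, Z)))))))
  [9] S(S(S(S(S(add(add(SSZ, Z), mul(add(Z, SZ), add(SSSZ, Z))))))))
  [10] S(S(S(S(S(add(S(add(SZ, Z)), mul(add(Z, SZ), add(SSSZ, Z))))))))
  [11] S(S(S(S(S(S(add(add(SZ, Z), mul(add(Z, SZ), add(SSSZ, Z)))))))))
  [12] S(S(S(S(S(S(add(S(add(Z, Z)), mul(add(Z, SZ), add(SSSZ, Z)))))))))
  [13] S(S(S(S(S(S(S(add(add(Z, Z), mul(add(Z, SZ), add(SSSZ, Z))))))))))
  [14] S(S(S(S(S(S(S(add(Z, mul(add(Z, SZ), add(SSSZ, Z))))))))))
  [15] S(S(S(S(S(S(S(mul(add(Z, SZ), add(SSSZ, Z)))))))))
  [16] S(S(S(S(S(S(S(mul(SZ, add(SSSZ, Z)))))))))
  [17] S(S(S(S(S(S(S(add(add(SSSZ, Z), mul(Z, add(SSSZ, Z))))))))))
  [18] S(S(S(S(S(S(S(add(S(add(SSZ, Z)), mul(Z, add(SSSZ, Z))))))))))
  [19] S(S(S(S(S(S(S(S(add(add(SSZ, Z), mul(Z, add(SSSZ, Z)))))))))))
  [20] S(S(S(S(S(S(S(S(add(S(add(SZ, Z)), mul(Z, add(SSSZ, Z)))))))))))
  [21] S(S(S(S(S(S(S(S(S(add(add(SZ, Z), mul(Z, add(SSSZ, Z))))))))))))
  [22] S(S(S(S(S(S(S(S(S(add(S(add(Z, Z)), mul(Z, add(SSSZ, Z))))))))))))
  [23] S(S(S(S(S(S(S(S(S(S(add(add(Z, Z), mul(Z, add(SSSZ, Z)))))))))))))
  [24] S(S(S(S(S(S(S(S(S(S(add(Z, mul(Z, add(SSSZ, Z)))))))))))))
  [25] S(S(S(S(S(S(S(S(S(S(mul(Z, add(SSSZ, Z))))))))))))
  [26] S^10(Z)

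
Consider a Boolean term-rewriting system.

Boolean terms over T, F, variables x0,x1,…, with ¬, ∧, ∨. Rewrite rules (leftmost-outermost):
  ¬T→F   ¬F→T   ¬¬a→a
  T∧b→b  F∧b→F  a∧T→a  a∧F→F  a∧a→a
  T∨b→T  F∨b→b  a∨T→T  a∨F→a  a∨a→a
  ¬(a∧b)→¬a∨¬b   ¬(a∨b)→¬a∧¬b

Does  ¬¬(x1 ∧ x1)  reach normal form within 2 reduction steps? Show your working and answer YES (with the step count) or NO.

Answer: YES — reaches normal form x1 in 2 ≤ 2 steps

Working:
  start: ¬¬(x1 ∧ x1)
  step 1: x1 ∧ x1
  step 2: x1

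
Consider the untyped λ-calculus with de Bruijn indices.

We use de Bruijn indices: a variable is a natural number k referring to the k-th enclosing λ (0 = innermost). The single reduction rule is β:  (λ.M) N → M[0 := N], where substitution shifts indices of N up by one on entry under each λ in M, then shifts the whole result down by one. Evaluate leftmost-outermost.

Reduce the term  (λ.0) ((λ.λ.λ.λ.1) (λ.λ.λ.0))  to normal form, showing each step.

  start: (λ.0) ((λ.λ.λ.λ.1) (λ.λ.λ.0))
  →1  (λ.λ.λ.λ.1) (λ.λ.λ.0)
  →2  λ.λ.λ.1

Answer: normal form = λ.λ.λ.1  (in 2 steps)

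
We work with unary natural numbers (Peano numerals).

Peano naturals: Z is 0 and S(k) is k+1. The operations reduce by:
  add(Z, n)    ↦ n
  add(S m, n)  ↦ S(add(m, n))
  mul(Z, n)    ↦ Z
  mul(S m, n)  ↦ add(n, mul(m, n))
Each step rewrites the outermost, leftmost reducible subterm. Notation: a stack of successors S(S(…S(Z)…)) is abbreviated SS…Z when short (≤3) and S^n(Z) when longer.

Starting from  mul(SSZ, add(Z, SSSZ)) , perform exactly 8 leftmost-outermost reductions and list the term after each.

  start: mul(SSZ, add(Z, SSSZ))
  step 1: add(add(Z, SSSZ), mul(SZ, add(Z, SSSZ)))
  step 2: add(SSSZ, mul(SZ, add(Z, SSSZ)))
  step 3: S(add(SSZ, mul(SZ, add(Z, SSSZ))))
  step 4: S(S(add(SZ, mul(SZ, add(Z, SSSZ)))))
  step 5: S(S(S(add(Z, mul(SZ, add(Z, SSSZ))))))
  step 6: S(S(S(mul(SZ, add(Z, SSSZ)))))
  step 7: S(S(S(add(add(Z, SSSZ), mul(Z, add(Z, SSSZ))))))
  step 8: S(S(S(add(SSSZ, mul(Z, add(Z, SSSZ))))))

Answer: after 8 steps: S(S(S(add(SSSZ, mul(Z, add(Z, SSSZ))))))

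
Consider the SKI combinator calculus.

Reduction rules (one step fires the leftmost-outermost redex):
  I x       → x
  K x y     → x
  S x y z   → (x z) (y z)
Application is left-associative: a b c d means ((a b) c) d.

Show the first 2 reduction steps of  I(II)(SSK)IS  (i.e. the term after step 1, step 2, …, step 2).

  start: I(II)(SSK)IS
  →1  II(SSK)IS
  →2  I(SSK)IS

Answer: after 2 steps: I(SSK)IS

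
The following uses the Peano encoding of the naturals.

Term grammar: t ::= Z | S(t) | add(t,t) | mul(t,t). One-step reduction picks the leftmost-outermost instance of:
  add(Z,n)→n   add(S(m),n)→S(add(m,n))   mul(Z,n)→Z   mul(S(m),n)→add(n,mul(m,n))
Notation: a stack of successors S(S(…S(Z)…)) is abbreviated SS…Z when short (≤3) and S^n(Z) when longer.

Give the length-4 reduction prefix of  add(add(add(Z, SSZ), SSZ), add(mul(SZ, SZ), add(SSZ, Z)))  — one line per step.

  start: add(add(add(Z, SSZ), SSZ), add(mul(SZ, SZ), add(SSZ, Z)))
  step 1: add(add(SSZ, SSZ), add(mul(SZ, SZ), add(SSZ, Z)))
  step 2: add(S(add(SZ, SSZ)), add(mul(SZ, SZ), add(SSZ, Z)))
  step 3: S(add(add(SZ, SSZ), add(mul(SZ, SZ), add(SSZ, Z))))
  step 4: S(add(S(add(Z, SSZ)), add(mul(SZ, SZ), add(SSZ, Z))))

Answer: after 4 steps: S(add(S(add(Z, SSZ)), add(mul(SZ, SZ), add(SSZ, Z))))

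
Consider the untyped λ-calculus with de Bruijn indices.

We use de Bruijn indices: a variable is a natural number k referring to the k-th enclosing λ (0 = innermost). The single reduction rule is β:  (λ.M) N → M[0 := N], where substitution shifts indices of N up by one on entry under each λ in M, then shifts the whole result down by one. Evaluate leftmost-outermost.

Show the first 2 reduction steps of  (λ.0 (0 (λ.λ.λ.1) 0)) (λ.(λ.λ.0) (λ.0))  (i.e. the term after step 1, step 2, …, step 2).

  start: (λ.0 (0 (λ.λ.λ.1) 0)) (λ.(λ.λ.0) (λ.0))
  →1  (λ.(λ.λ.0) (λ.0)) ((λ.(λ.λ.0) (λ.0)) (λ.λ.λ.1) (λ.(λ.λ.0) (λ.0)))
  →2  (λ.λ.0) (λ.0)

Answer: after 2 steps: (λ.λ.0) (λ.0)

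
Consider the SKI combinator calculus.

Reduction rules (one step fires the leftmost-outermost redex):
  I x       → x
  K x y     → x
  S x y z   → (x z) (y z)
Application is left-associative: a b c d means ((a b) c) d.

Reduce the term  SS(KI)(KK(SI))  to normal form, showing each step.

Answer: normal form = SKI  (in 3 steps)

Working:
  start: SS(KI)(KK(SI))
  step 1: S(KK(SI))(KI(KK(SI)))
  step 2: SK(KI(KK(SI)))
  step 3: SKI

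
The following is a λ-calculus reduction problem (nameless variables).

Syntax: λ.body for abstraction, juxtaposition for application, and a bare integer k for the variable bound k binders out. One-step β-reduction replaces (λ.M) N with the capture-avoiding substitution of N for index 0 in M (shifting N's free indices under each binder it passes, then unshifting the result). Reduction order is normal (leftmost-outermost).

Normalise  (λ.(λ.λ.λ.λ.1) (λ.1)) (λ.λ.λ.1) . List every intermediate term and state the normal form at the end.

Answer: normal form = λ.λ.λ.1  (in 2 steps)

Derivation:
  start: (λ.(λ.λ.λ.λ.1) (λ.1)) (λ.λ.λ.1)
  step 1: (λ.λ.λ.λ.1) (λ.λ.λ.λ.1)
  step 2: λ.λ.λ.1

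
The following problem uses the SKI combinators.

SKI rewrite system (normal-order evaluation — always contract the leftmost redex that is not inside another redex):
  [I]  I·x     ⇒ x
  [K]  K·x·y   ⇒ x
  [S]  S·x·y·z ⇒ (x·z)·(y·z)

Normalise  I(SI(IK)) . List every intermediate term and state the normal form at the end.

  start: I(SI(IK))
  [1] SI(IK)
  [2] SIK

Answer: normal form = SIK  (in 2 steps)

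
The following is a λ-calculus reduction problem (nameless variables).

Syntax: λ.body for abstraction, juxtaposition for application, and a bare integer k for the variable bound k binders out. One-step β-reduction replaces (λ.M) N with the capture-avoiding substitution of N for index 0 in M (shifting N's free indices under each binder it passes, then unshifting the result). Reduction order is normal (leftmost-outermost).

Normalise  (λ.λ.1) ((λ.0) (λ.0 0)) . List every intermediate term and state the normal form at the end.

  start: (λ.λ.1) ((λ.0) (λ.0 0))
  [1] λ.(λ.0) (λ.0 0)
  [2] λ.λ.0 0

Answer: normal form = λ.λ.0 0  (in 2 steps)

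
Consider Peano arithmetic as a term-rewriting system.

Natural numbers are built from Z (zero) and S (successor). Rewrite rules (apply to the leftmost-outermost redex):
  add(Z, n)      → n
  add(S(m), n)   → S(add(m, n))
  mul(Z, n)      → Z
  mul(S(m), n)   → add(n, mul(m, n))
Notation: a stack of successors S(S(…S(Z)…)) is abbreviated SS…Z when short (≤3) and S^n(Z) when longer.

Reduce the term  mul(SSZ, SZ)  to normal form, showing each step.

Answer: normal form = SSZ  (in 7 steps)

Working:
  start: mul(SSZ, SZ)
  →1  add(SZ, mul(SZ, SZ))
  →2  S(add(Z, mul(SZ, SZ)))
  →3  S(mul(SZ, SZ))
  →4  S(add(SZ, mul(Z, SZ)))
  →5  S(S(add(Z, mul(Z, SZ))))
  →6  S(S(mul(Z, SZ)))
  →7  SSZ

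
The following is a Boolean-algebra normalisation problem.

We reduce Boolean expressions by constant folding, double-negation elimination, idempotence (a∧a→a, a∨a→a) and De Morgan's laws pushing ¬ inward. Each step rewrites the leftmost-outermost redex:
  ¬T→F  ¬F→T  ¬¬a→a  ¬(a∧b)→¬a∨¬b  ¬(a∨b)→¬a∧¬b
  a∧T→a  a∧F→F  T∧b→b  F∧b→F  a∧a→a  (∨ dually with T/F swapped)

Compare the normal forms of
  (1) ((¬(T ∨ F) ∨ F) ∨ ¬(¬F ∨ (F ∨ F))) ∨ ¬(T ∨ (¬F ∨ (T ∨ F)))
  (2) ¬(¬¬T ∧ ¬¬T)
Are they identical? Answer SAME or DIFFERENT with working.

Answer: SAME — A ⇓ F, B ⇓ F

Working:
Term A:
  start: ((¬(T ∨ F) ∨ F) ∨ ¬(¬F ∨ (F ∨ F))) ∨ ¬(T ∨ (¬F ∨ (T ∨ F)))
  step 1: (¬(T ∨ F) ∨ ¬(¬F ∨ (F ∨ F))) ∨ ¬(T ∨ (¬F ∨ (T ∨ F)))
  step 2: ((¬T ∧ ¬F) ∨ ¬(¬F ∨ (F ∨ F))) ∨ ¬(T ∨ (¬F ∨ (T ∨ F)))
  step 3: ((F ∧ ¬F) ∨ ¬(¬F ∨ (F ∨ F))) ∨ ¬(T ∨ (¬F ∨ (T ∨ F)))
  step 4: (F ∨ ¬(¬F ∨ (F ∨ F))) ∨ ¬(T ∨ (¬F ∨ (T ∨ F)))
  step 5: ¬(¬F ∨ (F ∨ F)) ∨ ¬(T ∨ (¬F ∨ (T ∨ F)))
  step 6: (¬¬F ∧ ¬(F ∨ F)) ∨ ¬(T ∨ (¬F ∨ (T ∨ F)))
  step 7: (F ∧ ¬(F ∨ F)) ∨ ¬(T ∨ (¬F ∨ (T ∨ F)))
  step 8: F ∨ ¬(T ∨ (¬F ∨ (T ∨ F)))
  step 9: ¬(T ∨ (¬F ∨ (T ∨ F)))
  step 10: ¬T ∧ ¬(¬F ∨ (T ∨ F))
  step 11: F ∧ ¬(¬F ∨ (T ∨ F))
  step 12: F

Term B:
  start: ¬(¬¬T ∧ ¬¬T)
  step 1: ¬¬¬T ∨ ¬¬¬T
  step 2: ¬¬¬T
  step 3: ¬T
  step 4: F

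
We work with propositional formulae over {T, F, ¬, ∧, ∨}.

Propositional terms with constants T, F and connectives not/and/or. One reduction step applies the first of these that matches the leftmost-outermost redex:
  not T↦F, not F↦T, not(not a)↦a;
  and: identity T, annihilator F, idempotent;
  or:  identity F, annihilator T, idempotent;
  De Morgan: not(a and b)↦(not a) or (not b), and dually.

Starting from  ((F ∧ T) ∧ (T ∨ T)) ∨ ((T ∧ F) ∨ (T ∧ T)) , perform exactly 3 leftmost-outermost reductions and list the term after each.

  start: ((F ∧ T) ∧ (T ∨ T)) ∨ ((T ∧ F) ∨ (T ∧ T))
  step 1: (F ∧ (T ∨ T)) ∨ ((T ∧ F) ∨ (T ∧ T))
  step 2: F ∨ ((T ∧ F) ∨ (T ∧ T))
  step 3: (T ∧ F) ∨ (T ∧ T)

Answer: after 3 steps: (T ∧ F) ∨ (T ∧ T)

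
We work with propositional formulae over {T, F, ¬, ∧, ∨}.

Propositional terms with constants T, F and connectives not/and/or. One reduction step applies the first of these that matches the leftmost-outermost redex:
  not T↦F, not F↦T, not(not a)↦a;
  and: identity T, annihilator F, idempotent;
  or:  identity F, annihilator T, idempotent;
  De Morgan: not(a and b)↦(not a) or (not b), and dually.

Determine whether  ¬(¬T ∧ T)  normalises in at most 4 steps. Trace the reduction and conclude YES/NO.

  start: ¬(¬T ∧ T)
  [1] ¬¬T ∨ ¬T
  [2] T ∨ ¬T
  [3] T

Answer: YES — reaches normal form T in 3 ≤ 4 steps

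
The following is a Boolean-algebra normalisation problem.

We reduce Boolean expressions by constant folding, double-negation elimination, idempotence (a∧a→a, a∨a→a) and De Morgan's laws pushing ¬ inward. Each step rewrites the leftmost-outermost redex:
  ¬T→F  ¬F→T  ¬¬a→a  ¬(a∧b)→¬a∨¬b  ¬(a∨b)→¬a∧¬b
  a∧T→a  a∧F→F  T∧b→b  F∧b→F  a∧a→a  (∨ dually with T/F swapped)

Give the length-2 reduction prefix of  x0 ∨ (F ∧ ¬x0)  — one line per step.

  start: x0 ∨ (F ∧ ¬x0)
  [1] x0 ∨ F
  [2] x0

Answer: after 2 steps: x0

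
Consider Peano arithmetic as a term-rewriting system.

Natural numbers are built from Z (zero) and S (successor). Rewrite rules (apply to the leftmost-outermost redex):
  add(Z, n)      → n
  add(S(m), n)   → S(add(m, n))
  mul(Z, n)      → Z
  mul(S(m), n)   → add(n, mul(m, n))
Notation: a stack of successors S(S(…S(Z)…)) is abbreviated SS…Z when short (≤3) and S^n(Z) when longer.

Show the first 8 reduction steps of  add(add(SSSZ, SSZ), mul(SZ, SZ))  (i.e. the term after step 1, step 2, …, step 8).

  start: add(add(SSSZ, SSZ), mul(SZ, SZ))
  step 1: add(S(add(SSZ, SSZ)), mul(SZ, SZ))
  step 2: S(add(add(SSZ, SSZ), mul(SZ, SZ)))
  step 3: S(add(S(add(SZ, SSZ)), mul(SZ, SZ)))
  step 4: S(S(add(add(SZ, SSZ), mul(SZ, SZ))))
  step 5: S(S(add(S(add(Z, SSZ)), mul(SZ, SZ))))
  step 6: S(S(S(add(add(Z, SSZ), mul(SZ, SZ)))))
  step 7: S(S(S(add(SSZ, mul(SZ, SZ)))))
  step 8: S(S(S(S(add(SZ, mul(SZ, SZ))))))

Answer: after 8 steps: S(S(S(S(add(SZ, mul(SZ, SZ))))))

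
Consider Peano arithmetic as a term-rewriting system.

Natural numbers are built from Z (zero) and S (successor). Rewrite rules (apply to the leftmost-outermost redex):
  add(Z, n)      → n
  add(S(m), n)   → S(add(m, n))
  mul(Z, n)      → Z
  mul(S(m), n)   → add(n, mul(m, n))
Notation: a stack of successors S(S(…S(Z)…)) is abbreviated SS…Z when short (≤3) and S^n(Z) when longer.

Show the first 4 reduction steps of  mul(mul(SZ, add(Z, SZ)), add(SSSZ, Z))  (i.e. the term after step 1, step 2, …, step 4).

Answer: after 4 steps: add(add(SSSZ, Z), mul(add(Z, mul(Z, add(Z, SZ))), add(SSSZ, Z)))

Reduction:
  start: mul(mul(SZ, add(Z, SZ)), add(SSSZ, Z))
  [1] mul(add(add(Z, SZ), mul(Z, add(Z, SZ))), add(SSSZ, Z))
  [2] mul(add(SZ, mul(Z, add(Z, SZ))), add(SSSZ, Z))
  [3] mul(S(add(Z, mul(Z, add(Z, SZ)))), add(SSSZ, Z))
  [4] add(add(SSSZ, Z), mul(add(Z, mul(Z, add(Z, SZ))), add(SSSZ, Z)))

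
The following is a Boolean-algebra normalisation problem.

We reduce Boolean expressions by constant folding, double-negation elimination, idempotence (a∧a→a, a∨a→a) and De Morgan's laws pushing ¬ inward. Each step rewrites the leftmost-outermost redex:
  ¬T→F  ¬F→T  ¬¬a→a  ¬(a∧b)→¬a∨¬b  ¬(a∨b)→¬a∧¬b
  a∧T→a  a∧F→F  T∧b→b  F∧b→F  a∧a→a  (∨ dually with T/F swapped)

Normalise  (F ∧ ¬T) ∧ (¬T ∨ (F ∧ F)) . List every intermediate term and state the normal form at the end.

Answer: normal form = F  (in 2 steps)

Derivation:
  start: (F ∧ ¬T) ∧ (¬T ∨ (F ∧ F))
  [1] F ∧ (¬T ∨ (F ∧ F))
  [2] F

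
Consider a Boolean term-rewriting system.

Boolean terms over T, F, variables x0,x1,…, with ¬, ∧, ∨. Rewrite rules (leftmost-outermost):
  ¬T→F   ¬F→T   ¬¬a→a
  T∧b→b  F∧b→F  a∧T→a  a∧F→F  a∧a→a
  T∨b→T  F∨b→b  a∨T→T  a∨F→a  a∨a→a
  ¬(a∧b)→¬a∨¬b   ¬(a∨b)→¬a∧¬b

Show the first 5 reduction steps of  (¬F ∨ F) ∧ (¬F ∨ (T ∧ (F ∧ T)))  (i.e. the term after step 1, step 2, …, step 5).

  start: (¬F ∨ F) ∧ (¬F ∨ (T ∧ (F ∧ T)))
  step 1: ¬F ∧ (¬F ∨ (T ∧ (F ∧ T)))
  step 2: T ∧ (¬F ∨ (T ∧ (F ∧ T)))
  step 3: ¬F ∨ (T ∧ (F ∧ T))
  step 4: T ∨ (T ∧ (F ∧ T))
  step 5: T

Answer: after 5 steps: T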